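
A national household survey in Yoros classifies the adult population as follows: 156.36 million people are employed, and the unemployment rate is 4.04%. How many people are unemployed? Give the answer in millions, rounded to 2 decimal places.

About 6.58 million are unemployed.

Let U be the number unemployed. The labor force is E + U, and U/(E+U) = 0.0404.
So U = 0.0404 × 156.36 / (1 − 0.0404) = 6.3169 / 0.9596 ≈ 6.58 million.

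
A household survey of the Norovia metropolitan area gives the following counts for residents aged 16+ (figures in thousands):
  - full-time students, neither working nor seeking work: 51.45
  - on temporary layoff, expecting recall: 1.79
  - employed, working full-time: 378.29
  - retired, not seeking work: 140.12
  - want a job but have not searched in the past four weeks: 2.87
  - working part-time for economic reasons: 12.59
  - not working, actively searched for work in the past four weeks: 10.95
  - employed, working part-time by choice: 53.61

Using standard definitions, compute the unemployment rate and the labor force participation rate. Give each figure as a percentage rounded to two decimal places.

Unemployment rate ≈ 2.79%; labor force participation rate ≈ 70.16%.

Employed = 378.29 + 12.59 + 53.61 = 444.49 thousand (anyone who worked, including part-time for economic reasons, counts as employed).
Unemployed = 1.79 + 10.95 = 12.74 thousand (jobless and actively searching, or on temporary layoff).
Labor force = 444.49 + 12.74 = 457.23 thousand.
Not in labor force = 51.45 + 140.12 + 2.87 = 194.44 thousand (those not working and not actively searching are outside the labor force — including those who want a job but have given up searching).
Civilian working-age population = 457.23 + 194.44 = 651.67 thousand.
Unemployment rate = 12.74 / 457.23 = 2.79%.
Labor force participation rate = 457.23 / 651.67 = 70.16%.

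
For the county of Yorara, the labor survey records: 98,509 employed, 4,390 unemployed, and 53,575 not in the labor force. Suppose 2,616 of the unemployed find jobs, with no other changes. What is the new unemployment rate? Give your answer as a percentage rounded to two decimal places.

Initially, labor force = 98,509 + 4,390 = 102,899, so u = 4,390/102,899 = 4.27%.
After the change, unemployed falls and employed rises by 2,616; labor force unchanged → E = 101,125, U = 1,774, labor force = 102,899.
New unemployment rate = 1,774 / 102,899 = 1.72%.

New unemployment rate ≈ 1.72%.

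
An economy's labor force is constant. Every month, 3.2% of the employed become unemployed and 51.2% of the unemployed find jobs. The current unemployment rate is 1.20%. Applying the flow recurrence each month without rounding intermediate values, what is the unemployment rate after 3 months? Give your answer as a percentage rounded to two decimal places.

Unemployment rate after three months ≈ 5.44%.

With a fixed labor force, u_{t+1} = u_t + s·(1−u_t) − f·u_t = u_t·(1−s−f) + s.
Here 1−s−f = 0.456 and s = 0.032.
u_1 = 0.012000 × 0.456 + 0.032 = 0.037472.
u_2 = 0.037472 × 0.456 + 0.032 = 0.049087.
u_3 = 0.049087 × 0.456 + 0.032 = 0.054384.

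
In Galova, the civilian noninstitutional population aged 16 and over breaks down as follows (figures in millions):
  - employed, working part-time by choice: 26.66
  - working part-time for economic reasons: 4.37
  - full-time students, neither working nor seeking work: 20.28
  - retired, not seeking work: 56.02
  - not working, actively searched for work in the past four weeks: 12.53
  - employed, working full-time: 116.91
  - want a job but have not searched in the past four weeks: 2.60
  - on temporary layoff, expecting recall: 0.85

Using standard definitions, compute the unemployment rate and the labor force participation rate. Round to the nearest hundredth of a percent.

Employed = 26.66 + 4.37 + 116.91 = 147.94 million (anyone who worked, including part-time for economic reasons, counts as employed).
Unemployed = 12.53 + 0.85 = 13.38 million (jobless and actively searching, or on temporary layoff).
Labor force = 147.94 + 13.38 = 161.32 million.
Not in labor force = 20.28 + 56.02 + 2.60 = 78.90 million (those not working and not actively searching are outside the labor force — including those who want a job but have given up searching).
Civilian working-age population = 161.32 + 78.90 = 240.22 million.
Unemployment rate = 13.38 / 161.32 = 8.29%.
Labor force participation rate = 161.32 / 240.22 = 67.16%.

Unemployment rate ≈ 8.29%; labor force participation rate ≈ 67.16%.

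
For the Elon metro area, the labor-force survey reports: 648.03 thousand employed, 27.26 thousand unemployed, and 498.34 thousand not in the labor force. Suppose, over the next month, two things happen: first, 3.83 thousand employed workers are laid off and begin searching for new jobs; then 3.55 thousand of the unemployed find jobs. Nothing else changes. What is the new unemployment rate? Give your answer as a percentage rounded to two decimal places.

Initially, labor force = 648.03 + 27.26 = 675.29 thousand, so u = 27.26/675.29 = 4.04%.
After the first change, employed falls and unemployed rises by 3.83; labor force unchanged → E = 644.20, U = 31.09, labor force = 675.29 thousand.
After the second change, unemployed falls and employed rises by 3.55; labor force unchanged → E = 647.75, U = 27.54, labor force = 675.29 thousand.
New unemployment rate = 27.54 / 675.29 = 4.08%.

New unemployment rate ≈ 4.08%.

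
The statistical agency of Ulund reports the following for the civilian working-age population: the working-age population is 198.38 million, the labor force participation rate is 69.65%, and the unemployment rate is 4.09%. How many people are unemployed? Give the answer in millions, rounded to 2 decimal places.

About 5.65 million are unemployed.

Labor force = 0.6965 × 198.38 = 138.17 million.
Unemployed = 0.0409 × 138.17 ≈ 5.65 million.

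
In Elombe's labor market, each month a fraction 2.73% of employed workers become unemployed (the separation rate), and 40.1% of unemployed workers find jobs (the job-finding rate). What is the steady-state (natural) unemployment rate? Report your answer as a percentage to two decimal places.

At steady state the flows balance: s·E = f·U, so U/(E+U) = s/(s+f).
u* = 2.73 / (2.73 + 40.1) = 2.73 / 42.83 = 6.37%.

Steady-state unemployment rate ≈ 6.37%.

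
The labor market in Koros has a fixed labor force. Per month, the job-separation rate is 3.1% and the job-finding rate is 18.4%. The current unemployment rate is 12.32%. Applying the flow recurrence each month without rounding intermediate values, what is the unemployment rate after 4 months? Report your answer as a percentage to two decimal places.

Unemployment rate after four months ≈ 13.62%.

With a fixed labor force, u_{t+1} = u_t + s·(1−u_t) − f·u_t = u_t·(1−s−f) + s.
Here 1−s−f = 0.785 and s = 0.031.
u_1 = 0.123200 × 0.785 + 0.031 = 0.127712.
u_2 = 0.127712 × 0.785 + 0.031 = 0.131254.
u_3 = 0.131254 × 0.785 + 0.031 = 0.134034.
u_4 = 0.134034 × 0.785 + 0.031 = 0.136217.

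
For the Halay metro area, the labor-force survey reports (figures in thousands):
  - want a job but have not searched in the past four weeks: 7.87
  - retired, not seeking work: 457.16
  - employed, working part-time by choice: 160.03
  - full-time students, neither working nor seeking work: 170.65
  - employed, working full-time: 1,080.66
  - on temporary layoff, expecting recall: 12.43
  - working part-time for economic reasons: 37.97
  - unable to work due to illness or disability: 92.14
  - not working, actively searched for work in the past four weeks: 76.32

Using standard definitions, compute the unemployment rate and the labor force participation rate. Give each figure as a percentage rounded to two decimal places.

Unemployment rate ≈ 6.49%; labor force participation rate ≈ 65.26%.

Employed = 160.03 + 1,080.66 + 37.97 = 1,278.66 thousand (anyone who worked, including part-time for economic reasons, counts as employed).
Unemployed = 12.43 + 76.32 = 88.75 thousand (jobless and actively searching, or on temporary layoff).
Labor force = 1,278.66 + 88.75 = 1,367.41 thousand.
Not in labor force = 7.87 + 457.16 + 170.65 + 92.14 = 727.82 thousand (those not working and not actively searching are outside the labor force — including those who want a job but have given up searching).
Civilian working-age population = 1,367.41 + 727.82 = 2,095.23 thousand.
Unemployment rate = 88.75 / 1,367.41 = 6.49%.
Labor force participation rate = 1,367.41 / 2,095.23 = 65.26%.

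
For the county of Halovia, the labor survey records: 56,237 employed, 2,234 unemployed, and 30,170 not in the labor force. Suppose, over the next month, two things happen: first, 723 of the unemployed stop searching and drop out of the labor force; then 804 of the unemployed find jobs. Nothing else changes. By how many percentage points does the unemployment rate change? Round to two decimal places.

Initially, labor force = 56,237 + 2,234 = 58,471, so u = 2,234/58,471 = 3.82%.
After the first change, unemployed and labor force both fall by 723 → E = 56,237, U = 1,511, labor force = 57,748.
After the second change, unemployed falls and employed rises by 804; labor force unchanged → E = 57,041, U = 707, labor force = 57,748.
New unemployment rate = 707 / 57,748 = 1.22%.
Change = 1.22% − 3.82% = −2.60 percentage points.

The unemployment rate changes by −2.60 percentage points.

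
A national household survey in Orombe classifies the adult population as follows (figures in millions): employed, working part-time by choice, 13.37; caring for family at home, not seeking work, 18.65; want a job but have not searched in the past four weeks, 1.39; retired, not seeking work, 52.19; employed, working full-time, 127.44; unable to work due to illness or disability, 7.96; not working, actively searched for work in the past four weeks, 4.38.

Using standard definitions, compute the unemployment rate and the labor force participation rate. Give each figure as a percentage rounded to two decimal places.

Employed = 13.37 + 127.44 = 140.81 million.
Unemployed = 4.38 million.
Labor force = 140.81 + 4.38 = 145.19 million.
Not in labor force = 18.65 + 1.39 + 52.19 + 7.96 = 80.19 million (those not working and not actively searching are outside the labor force — including those who want a job but have given up searching).
Civilian working-age population = 145.19 + 80.19 = 225.38 million.
Unemployment rate = 4.38 / 145.19 = 3.02%.
Labor force participation rate = 145.19 / 225.38 = 64.42%.

Unemployment rate ≈ 3.02%; labor force participation rate ≈ 64.42%.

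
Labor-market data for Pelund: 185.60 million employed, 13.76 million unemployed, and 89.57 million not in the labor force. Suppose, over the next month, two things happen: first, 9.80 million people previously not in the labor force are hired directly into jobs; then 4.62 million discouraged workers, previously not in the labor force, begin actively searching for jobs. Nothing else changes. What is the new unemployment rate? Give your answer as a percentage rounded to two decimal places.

New unemployment rate ≈ 8.60%.

Initially, labor force = 185.60 + 13.76 = 199.36 million, so u = 13.76/199.36 = 6.90%.
After the first change, employed and labor force both rise by 9.80; unemployed unchanged → E = 195.40, U = 13.76, labor force = 209.16 million.
After the second change, unemployed and labor force both rise by 4.62 → E = 195.40, U = 18.38, labor force = 213.78 million.
New unemployment rate = 18.38 / 213.78 = 8.60%.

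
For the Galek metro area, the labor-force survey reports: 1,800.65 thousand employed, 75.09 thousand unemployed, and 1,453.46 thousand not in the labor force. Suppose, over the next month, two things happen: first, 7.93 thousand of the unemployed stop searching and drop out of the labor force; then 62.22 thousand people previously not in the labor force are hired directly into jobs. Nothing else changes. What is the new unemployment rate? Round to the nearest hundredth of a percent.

New unemployment rate ≈ 3.48%.

Initially, labor force = 1,800.65 + 75.09 = 1,875.74 thousand, so u = 75.09/1,875.74 = 4.00%.
After the first change, unemployed and labor force both fall by 7.93 → E = 1,800.65, U = 67.16, labor force = 1,867.81 thousand.
After the second change, employed and labor force both rise by 62.22; unemployed unchanged → E = 1,862.87, U = 67.16, labor force = 1,930.03 thousand.
New unemployment rate = 67.16 / 1,930.03 = 3.48%.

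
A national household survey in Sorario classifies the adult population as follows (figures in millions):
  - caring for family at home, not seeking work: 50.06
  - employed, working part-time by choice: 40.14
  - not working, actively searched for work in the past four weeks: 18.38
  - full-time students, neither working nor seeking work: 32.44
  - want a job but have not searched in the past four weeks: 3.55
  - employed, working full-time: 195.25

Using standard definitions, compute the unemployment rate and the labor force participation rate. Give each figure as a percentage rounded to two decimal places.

Unemployment rate ≈ 7.24%; labor force participation rate ≈ 74.68%.

Employed = 40.14 + 195.25 = 235.39 million.
Unemployed = 18.38 million.
Labor force = 235.39 + 18.38 = 253.77 million.
Not in labor force = 50.06 + 32.44 + 3.55 = 86.05 million (those not working and not actively searching are outside the labor force — including those who want a job but have given up searching).
Civilian working-age population = 253.77 + 86.05 = 339.82 million.
Unemployment rate = 18.38 / 253.77 = 7.24%.
Labor force participation rate = 253.77 / 339.82 = 74.68%.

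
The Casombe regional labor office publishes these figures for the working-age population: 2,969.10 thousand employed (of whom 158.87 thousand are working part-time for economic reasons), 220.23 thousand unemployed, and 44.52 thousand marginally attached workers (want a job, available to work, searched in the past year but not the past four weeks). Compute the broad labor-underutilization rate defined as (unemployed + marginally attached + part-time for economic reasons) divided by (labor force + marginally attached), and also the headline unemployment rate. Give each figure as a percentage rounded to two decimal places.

Broad underutilization rate ≈ 13.10%; headline unemployment rate ≈ 6.91%.

Labor force = 2,969.10 + 220.23 = 3,189.33 thousand.
Numerator = 220.23 + 44.52 + 158.87 = 423.62 thousand.
Denominator = 3,189.33 + 44.52 = 3,233.85 thousand.
Broad rate = 423.62 / 3,233.85 = 13.10%.
Headline unemployment rate = 220.23 / 3,189.33 = 6.91%.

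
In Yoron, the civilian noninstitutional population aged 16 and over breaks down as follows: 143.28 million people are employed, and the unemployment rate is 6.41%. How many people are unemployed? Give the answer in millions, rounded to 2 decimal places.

About 9.81 million are unemployed.

Let U be the number unemployed. The labor force is E + U, and U/(E+U) = 0.0641.
So U = 0.0641 × 143.28 / (1 − 0.0641) = 9.1842 / 0.9359 ≈ 9.81 million.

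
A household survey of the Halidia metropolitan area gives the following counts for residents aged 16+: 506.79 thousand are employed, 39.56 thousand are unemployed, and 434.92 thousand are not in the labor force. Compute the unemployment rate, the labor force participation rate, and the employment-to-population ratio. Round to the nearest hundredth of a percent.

Unemployment rate ≈ 7.24%; labor force participation rate ≈ 55.68%; employment-population ratio ≈ 51.65%.

Labor force = employed + unemployed = 506.79 + 39.56 = 546.35 thousand.
Working-age population = 546.35 + 434.92 = 981.27 thousand.
Unemployment rate = 39.56 / 546.35 = 7.24%.
Labor force participation rate = 546.35 / 981.27 = 55.68%.
Employment-population ratio = 506.79 / 981.27 = 51.65%.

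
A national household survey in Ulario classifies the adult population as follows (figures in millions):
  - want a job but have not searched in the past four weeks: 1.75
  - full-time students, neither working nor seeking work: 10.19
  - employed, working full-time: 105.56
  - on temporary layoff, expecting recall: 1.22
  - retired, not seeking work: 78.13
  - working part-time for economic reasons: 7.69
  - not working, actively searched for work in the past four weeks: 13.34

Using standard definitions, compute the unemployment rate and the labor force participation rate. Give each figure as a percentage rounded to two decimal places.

Unemployment rate ≈ 11.39%; labor force participation rate ≈ 58.66%.

Employed = 105.56 + 7.69 = 113.25 million (anyone who worked, including part-time for economic reasons, counts as employed).
Unemployed = 1.22 + 13.34 = 14.56 million (jobless and actively searching, or on temporary layoff).
Labor force = 113.25 + 14.56 = 127.81 million.
Not in labor force = 1.75 + 10.19 + 78.13 = 90.07 million (those not working and not actively searching are outside the labor force — including those who want a job but have given up searching).
Civilian working-age population = 127.81 + 90.07 = 217.88 million.
Unemployment rate = 14.56 / 127.81 = 11.39%.
Labor force participation rate = 127.81 / 217.88 = 58.66%.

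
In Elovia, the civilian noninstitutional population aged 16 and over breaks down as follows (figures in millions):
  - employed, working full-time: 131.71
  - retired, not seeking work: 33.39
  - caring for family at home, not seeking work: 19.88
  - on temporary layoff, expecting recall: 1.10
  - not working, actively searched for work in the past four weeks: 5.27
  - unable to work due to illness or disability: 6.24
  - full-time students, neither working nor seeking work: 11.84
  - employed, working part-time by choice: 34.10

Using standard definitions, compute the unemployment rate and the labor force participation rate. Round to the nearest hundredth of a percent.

Employed = 131.71 + 34.10 = 165.81 million.
Unemployed = 1.10 + 5.27 = 6.37 million (jobless and actively searching, or on temporary layoff).
Labor force = 165.81 + 6.37 = 172.18 million.
Not in labor force = 33.39 + 19.88 + 6.24 + 11.84 = 71.35 million (those not working and not actively searching are outside the labor force).
Civilian working-age population = 172.18 + 71.35 = 243.53 million.
Unemployment rate = 6.37 / 172.18 = 3.70%.
Labor force participation rate = 172.18 / 243.53 = 70.70%.

Unemployment rate ≈ 3.70%; labor force participation rate ≈ 70.70%.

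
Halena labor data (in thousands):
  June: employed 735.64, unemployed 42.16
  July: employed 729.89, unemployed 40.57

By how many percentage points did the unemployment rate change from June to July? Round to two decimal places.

June: labor force = 735.64 + 42.16 = 777.80; u = 42.16/777.80 = 5.42%.
July: labor force = 729.89 + 40.57 = 770.46; u = 40.57/770.46 = 5.27%.
Change = 5.27% − 5.42% = −0.15 pp.

The unemployment rate changed by −0.15 percentage points.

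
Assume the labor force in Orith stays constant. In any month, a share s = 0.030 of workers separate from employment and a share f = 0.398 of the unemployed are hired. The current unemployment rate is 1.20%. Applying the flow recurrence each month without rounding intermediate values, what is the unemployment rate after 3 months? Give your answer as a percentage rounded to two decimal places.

With a fixed labor force, u_{t+1} = u_t + s·(1−u_t) − f·u_t = u_t·(1−s−f) + s.
Here 1−s−f = 0.572 and s = 0.030.
u_1 = 0.012000 × 0.572 + 0.030 = 0.036864.
u_2 = 0.036864 × 0.572 + 0.030 = 0.051086.
u_3 = 0.051086 × 0.572 + 0.030 = 0.059221.

Unemployment rate after three months ≈ 5.92%.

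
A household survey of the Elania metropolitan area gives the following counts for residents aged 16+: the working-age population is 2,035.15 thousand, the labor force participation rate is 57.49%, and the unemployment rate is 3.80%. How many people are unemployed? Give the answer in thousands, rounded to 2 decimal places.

About 44.46 thousand are unemployed.

Labor force = 0.5749 × 2,035.15 = 1,170.01 thousand.
Unemployed = 0.0380 × 1,170.01 ≈ 44.46 thousand.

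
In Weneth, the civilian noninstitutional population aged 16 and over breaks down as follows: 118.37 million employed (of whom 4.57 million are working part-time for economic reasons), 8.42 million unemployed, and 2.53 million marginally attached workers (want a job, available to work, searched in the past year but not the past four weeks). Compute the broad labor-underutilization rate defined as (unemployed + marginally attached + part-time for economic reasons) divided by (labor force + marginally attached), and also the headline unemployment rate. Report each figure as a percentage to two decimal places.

Broad underutilization rate ≈ 12.00%; headline unemployment rate ≈ 6.64%.

Labor force = 118.37 + 8.42 = 126.79 million.
Numerator = 8.42 + 2.53 + 4.57 = 15.52 million.
Denominator = 126.79 + 2.53 = 129.32 million.
Broad rate = 15.52 / 129.32 = 12.00%.
Headline unemployment rate = 8.42 / 126.79 = 6.64%.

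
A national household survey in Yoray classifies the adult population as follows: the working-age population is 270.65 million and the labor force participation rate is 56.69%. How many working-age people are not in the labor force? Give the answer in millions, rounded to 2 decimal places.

About 117.22 million are not in the labor force.

Share not in the labor force = 1 − 0.5669 = 0.4331.
Not in labor force = 0.4331 × 270.65 ≈ 117.22 million.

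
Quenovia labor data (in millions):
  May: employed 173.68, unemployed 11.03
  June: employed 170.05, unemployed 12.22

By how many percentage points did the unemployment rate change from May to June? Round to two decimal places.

The unemployment rate changed by +0.73 percentage points.

May: labor force = 173.68 + 11.03 = 184.71; u = 11.03/184.71 = 5.97%.
June: labor force = 170.05 + 12.22 = 182.27; u = 12.22/182.27 = 6.70%.
Change = 6.70% − 5.97% = +0.73 pp.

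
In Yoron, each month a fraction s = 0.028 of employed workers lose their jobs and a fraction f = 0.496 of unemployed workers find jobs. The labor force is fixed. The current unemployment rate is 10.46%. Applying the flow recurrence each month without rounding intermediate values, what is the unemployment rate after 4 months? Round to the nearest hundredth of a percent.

With a fixed labor force, u_{t+1} = u_t + s·(1−u_t) − f·u_t = u_t·(1−s−f) + s.
Here 1−s−f = 0.476 and s = 0.028.
u_1 = 0.104600 × 0.476 + 0.028 = 0.077790.
u_2 = 0.077790 × 0.476 + 0.028 = 0.065028.
u_3 = 0.065028 × 0.476 + 0.028 = 0.058953.
u_4 = 0.058953 × 0.476 + 0.028 = 0.056062.

Unemployment rate after four months ≈ 5.61%.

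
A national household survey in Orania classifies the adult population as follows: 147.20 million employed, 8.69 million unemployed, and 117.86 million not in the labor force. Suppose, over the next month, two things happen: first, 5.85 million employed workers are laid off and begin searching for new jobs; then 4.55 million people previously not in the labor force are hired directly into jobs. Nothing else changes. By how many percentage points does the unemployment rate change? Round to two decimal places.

Initially, labor force = 147.20 + 8.69 = 155.89 million, so u = 8.69/155.89 = 5.57%.
After the first change, employed falls and unemployed rises by 5.85; labor force unchanged → E = 141.35, U = 14.54, labor force = 155.89 million.
After the second change, employed and labor force both rise by 4.55; unemployed unchanged → E = 145.90, U = 14.54, labor force = 160.44 million.
New unemployment rate = 14.54 / 160.44 = 9.06%.
Change = 9.06% − 5.57% = +3.49 percentage points.

The unemployment rate changes by +3.49 percentage points.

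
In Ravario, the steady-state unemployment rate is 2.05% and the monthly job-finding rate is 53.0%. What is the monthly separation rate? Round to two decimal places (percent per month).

From u* = s/(s+f): s = u·f/(1−u).
s = 0.0205 × 53.0 / (1 − 0.0205) = 1.0865 / 0.9795 ≈ 1.11% per month.

Separation rate ≈ 1.11% per month.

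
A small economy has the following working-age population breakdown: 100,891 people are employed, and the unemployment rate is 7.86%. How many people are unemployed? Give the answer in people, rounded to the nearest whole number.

Let U be the number unemployed. The labor force is E + U, and U/(E+U) = 0.0786.
So U = 0.0786 × 100,891 / (1 − 0.0786) = 7930.03 / 0.9214 ≈ 8,607.

About 8,607 are unemployed.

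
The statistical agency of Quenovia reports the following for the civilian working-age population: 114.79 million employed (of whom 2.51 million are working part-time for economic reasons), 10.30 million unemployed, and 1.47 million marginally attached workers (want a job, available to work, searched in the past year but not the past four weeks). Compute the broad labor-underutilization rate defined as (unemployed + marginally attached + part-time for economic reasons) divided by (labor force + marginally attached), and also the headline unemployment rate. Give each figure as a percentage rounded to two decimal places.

Broad underutilization rate ≈ 11.28%; headline unemployment rate ≈ 8.23%.

Labor force = 114.79 + 10.30 = 125.09 million.
Numerator = 10.30 + 1.47 + 2.51 = 14.28 million.
Denominator = 125.09 + 1.47 = 126.56 million.
Broad rate = 14.28 / 126.56 = 11.28%.
Headline unemployment rate = 10.30 / 125.09 = 8.23%.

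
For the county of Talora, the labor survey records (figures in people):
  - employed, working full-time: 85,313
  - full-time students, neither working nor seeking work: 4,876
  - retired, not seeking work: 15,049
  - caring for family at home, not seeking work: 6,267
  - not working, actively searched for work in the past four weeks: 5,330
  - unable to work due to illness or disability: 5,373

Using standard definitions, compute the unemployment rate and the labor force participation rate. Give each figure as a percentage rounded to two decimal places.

Employed = 85,313.
Unemployed = 5,330.
Labor force = 85,313 + 5,330 = 90,643.
Not in labor force = 4,876 + 15,049 + 6,267 + 5,373 = 31,565 (those not working and not actively searching are outside the labor force).
Civilian working-age population = 90,643 + 31,565 = 122,208.
Unemployment rate = 5,330 / 90,643 = 5.88%.
Labor force participation rate = 90,643 / 122,208 = 74.17%.

Unemployment rate ≈ 5.88%; labor force participation rate ≈ 74.17%.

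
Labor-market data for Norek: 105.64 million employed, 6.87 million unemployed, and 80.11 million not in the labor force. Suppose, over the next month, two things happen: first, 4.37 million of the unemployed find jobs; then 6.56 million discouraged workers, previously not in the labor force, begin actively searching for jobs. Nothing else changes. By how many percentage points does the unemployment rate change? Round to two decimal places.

Initially, labor force = 105.64 + 6.87 = 112.51 million, so u = 6.87/112.51 = 6.11%.
After the first change, unemployed falls and employed rises by 4.37; labor force unchanged → E = 110.01, U = 2.50, labor force = 112.51 million.
After the second change, unemployed and labor force both rise by 6.56 → E = 110.01, U = 9.06, labor force = 119.07 million.
New unemployment rate = 9.06 / 119.07 = 7.61%.
Change = 7.61% − 6.11% = +1.50 percentage points.

The unemployment rate changes by +1.50 percentage points.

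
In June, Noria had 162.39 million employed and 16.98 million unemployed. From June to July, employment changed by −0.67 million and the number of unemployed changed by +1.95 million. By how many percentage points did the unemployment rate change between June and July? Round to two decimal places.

The unemployment rate changed by +1.01 percentage points.

June: labor force = 162.39 + 16.98 = 179.37; u = 16.98/179.37 = 9.47%.
July: labor force = 161.72 + 18.93 = 180.65; u = 18.93/180.65 = 10.48%.
Change = 10.48% − 9.47% = +1.01 pp.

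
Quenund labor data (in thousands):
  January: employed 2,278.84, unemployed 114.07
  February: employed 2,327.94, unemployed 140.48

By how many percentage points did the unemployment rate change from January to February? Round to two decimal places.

The unemployment rate changed by +0.92 percentage points.

January: labor force = 2,278.84 + 114.07 = 2,392.91; u = 114.07/2,392.91 = 4.77%.
February: labor force = 2,327.94 + 140.48 = 2,468.42; u = 140.48/2,468.42 = 5.69%.
Change = 5.69% − 4.77% = +0.92 pp.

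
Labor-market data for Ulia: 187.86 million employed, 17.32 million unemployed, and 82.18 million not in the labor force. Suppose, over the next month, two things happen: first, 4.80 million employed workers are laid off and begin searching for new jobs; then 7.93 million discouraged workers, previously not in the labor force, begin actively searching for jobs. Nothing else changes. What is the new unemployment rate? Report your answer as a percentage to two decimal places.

Initially, labor force = 187.86 + 17.32 = 205.18 million, so u = 17.32/205.18 = 8.44%.
After the first change, employed falls and unemployed rises by 4.80; labor force unchanged → E = 183.06, U = 22.12, labor force = 205.18 million.
After the second change, unemployed and labor force both rise by 7.93 → E = 183.06, U = 30.05, labor force = 213.11 million.
New unemployment rate = 30.05 / 213.11 = 14.10%.

New unemployment rate ≈ 14.10%.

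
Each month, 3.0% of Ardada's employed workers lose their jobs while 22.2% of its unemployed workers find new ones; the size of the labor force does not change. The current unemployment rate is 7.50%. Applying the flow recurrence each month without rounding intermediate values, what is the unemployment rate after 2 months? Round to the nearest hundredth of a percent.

With a fixed labor force, u_{t+1} = u_t + s·(1−u_t) − f·u_t = u_t·(1−s−f) + s.
Here 1−s−f = 0.748 and s = 0.030.
u_1 = 0.075000 × 0.748 + 0.030 = 0.086100.
u_2 = 0.086100 × 0.748 + 0.030 = 0.094403.

Unemployment rate after two months ≈ 9.44%.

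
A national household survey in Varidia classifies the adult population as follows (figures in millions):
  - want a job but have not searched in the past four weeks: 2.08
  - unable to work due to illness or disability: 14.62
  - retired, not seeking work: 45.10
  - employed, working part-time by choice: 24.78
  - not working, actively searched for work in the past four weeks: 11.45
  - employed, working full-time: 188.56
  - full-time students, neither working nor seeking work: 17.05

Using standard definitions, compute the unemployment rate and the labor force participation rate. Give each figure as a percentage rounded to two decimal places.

Unemployment rate ≈ 5.09%; labor force participation rate ≈ 74.03%.

Employed = 24.78 + 188.56 = 213.34 million.
Unemployed = 11.45 million.
Labor force = 213.34 + 11.45 = 224.79 million.
Not in labor force = 2.08 + 14.62 + 45.10 + 17.05 = 78.85 million (those not working and not actively searching are outside the labor force — including those who want a job but have given up searching).
Civilian working-age population = 224.79 + 78.85 = 303.64 million.
Unemployment rate = 11.45 / 224.79 = 5.09%.
Labor force participation rate = 224.79 / 303.64 = 74.03%.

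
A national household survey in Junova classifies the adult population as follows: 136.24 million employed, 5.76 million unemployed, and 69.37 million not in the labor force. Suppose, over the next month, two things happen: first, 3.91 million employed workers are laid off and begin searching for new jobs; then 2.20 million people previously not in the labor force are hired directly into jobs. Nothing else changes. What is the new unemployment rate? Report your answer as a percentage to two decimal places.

Initially, labor force = 136.24 + 5.76 = 142.00 million, so u = 5.76/142.00 = 4.06%.
After the first change, employed falls and unemployed rises by 3.91; labor force unchanged → E = 132.33, U = 9.67, labor force = 142.00 million.
After the second change, employed and labor force both rise by 2.20; unemployed unchanged → E = 134.53, U = 9.67, labor force = 144.20 million.
New unemployment rate = 9.67 / 144.20 = 6.71%.

New unemployment rate ≈ 6.71%.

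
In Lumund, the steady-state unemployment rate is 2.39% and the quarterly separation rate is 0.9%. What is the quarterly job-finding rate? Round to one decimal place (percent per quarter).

From u* = s/(s+f): f = s·(1−u)/u.
f = 0.9 × (1 − 0.0239) / 0.0239 = 0.8785 / 0.0239 ≈ 36.8% per quarter.

Job-finding rate ≈ 36.8% per quarter.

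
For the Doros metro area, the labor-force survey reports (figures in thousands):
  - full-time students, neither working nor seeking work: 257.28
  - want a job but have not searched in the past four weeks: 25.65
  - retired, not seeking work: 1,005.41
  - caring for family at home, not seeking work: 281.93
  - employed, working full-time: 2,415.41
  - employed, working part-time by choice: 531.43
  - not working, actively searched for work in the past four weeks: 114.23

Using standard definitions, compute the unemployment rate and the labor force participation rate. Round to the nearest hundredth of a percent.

Unemployment rate ≈ 3.73%; labor force participation rate ≈ 66.09%.

Employed = 2,415.41 + 531.43 = 2,946.84 thousand.
Unemployed = 114.23 thousand.
Labor force = 2,946.84 + 114.23 = 3,061.07 thousand.
Not in labor force = 257.28 + 25.65 + 1,005.41 + 281.93 = 1,570.27 thousand (those not working and not actively searching are outside the labor force — including those who want a job but have given up searching).
Civilian working-age population = 3,061.07 + 1,570.27 = 4,631.34 thousand.
Unemployment rate = 114.23 / 3,061.07 = 3.73%.
Labor force participation rate = 3,061.07 / 4,631.34 = 66.09%.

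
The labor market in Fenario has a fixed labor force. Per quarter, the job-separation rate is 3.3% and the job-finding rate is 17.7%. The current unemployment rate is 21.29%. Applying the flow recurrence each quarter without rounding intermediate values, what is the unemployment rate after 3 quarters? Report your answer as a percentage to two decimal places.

With a fixed labor force, u_{t+1} = u_t + s·(1−u_t) − f·u_t = u_t·(1−s−f) + s.
Here 1−s−f = 0.790 and s = 0.033.
u_1 = 0.212900 × 0.790 + 0.033 = 0.201191.
u_2 = 0.201191 × 0.790 + 0.033 = 0.191941.
u_3 = 0.191941 × 0.790 + 0.033 = 0.184633.

Unemployment rate after three quarters ≈ 18.46%.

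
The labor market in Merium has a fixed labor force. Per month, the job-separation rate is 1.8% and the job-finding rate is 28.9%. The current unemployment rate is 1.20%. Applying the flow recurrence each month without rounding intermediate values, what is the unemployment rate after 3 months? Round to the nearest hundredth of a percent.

Unemployment rate after three months ≈ 4.31%.

With a fixed labor force, u_{t+1} = u_t + s·(1−u_t) − f·u_t = u_t·(1−s−f) + s.
Here 1−s−f = 0.693 and s = 0.018.
u_1 = 0.012000 × 0.693 + 0.018 = 0.026316.
u_2 = 0.026316 × 0.693 + 0.018 = 0.036237.
u_3 = 0.036237 × 0.693 + 0.018 = 0.043112.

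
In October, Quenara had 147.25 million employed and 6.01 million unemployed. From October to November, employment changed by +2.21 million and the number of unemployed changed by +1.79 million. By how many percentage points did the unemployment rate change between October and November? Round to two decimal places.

October: labor force = 147.25 + 6.01 = 153.26; u = 6.01/153.26 = 3.92%.
November: labor force = 149.46 + 7.80 = 157.26; u = 7.80/157.26 = 4.96%.
Change = 4.96% − 3.92% = +1.04 pp.

The unemployment rate changed by +1.04 percentage points.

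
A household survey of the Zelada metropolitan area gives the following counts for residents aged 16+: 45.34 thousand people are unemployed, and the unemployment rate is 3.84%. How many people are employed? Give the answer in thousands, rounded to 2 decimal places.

Labor force = U / u = 45.34 / 0.0384 ≈ 1,180.73 thousand.
Employed = labor force − unemployed = 1,180.73 − 45.34 = 1,135.39 thousand.

About 1,135.39 thousand are employed.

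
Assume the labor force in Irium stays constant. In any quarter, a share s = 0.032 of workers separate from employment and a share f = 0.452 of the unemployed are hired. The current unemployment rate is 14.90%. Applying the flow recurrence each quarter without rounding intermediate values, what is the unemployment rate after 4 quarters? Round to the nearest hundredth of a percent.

Unemployment rate after four quarters ≈ 7.20%.

With a fixed labor force, u_{t+1} = u_t + s·(1−u_t) − f·u_t = u_t·(1−s−f) + s.
Here 1−s−f = 0.516 and s = 0.032.
u_1 = 0.149000 × 0.516 + 0.032 = 0.108884.
u_2 = 0.108884 × 0.516 + 0.032 = 0.088184.
u_3 = 0.088184 × 0.516 + 0.032 = 0.077503.
u_4 = 0.077503 × 0.516 + 0.032 = 0.071992.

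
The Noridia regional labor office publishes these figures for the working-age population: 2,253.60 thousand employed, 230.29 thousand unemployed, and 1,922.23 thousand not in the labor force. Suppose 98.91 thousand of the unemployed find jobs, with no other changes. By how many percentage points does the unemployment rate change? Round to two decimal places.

Initially, labor force = 2,253.60 + 230.29 = 2,483.89 thousand, so u = 230.29/2,483.89 = 9.27%.
After the change, unemployed falls and employed rises by 98.91; labor force unchanged → E = 2,352.51, U = 131.38, labor force = 2,483.89 thousand.
New unemployment rate = 131.38 / 2,483.89 = 5.29%.
Change = 5.29% − 9.27% = −3.98 percentage points.

The unemployment rate changes by −3.98 percentage points.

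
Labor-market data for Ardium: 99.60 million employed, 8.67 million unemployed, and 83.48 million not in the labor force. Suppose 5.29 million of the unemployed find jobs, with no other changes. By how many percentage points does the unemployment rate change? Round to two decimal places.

The unemployment rate changes by −4.89 percentage points.

Initially, labor force = 99.60 + 8.67 = 108.27 million, so u = 8.67/108.27 = 8.01%.
After the change, unemployed falls and employed rises by 5.29; labor force unchanged → E = 104.89, U = 3.38, labor force = 108.27 million.
New unemployment rate = 3.38 / 108.27 = 3.12%.
Change = 3.12% − 8.01% = −4.89 percentage points.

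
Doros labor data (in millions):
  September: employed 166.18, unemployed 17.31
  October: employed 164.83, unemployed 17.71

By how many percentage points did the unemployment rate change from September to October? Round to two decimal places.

September: labor force = 166.18 + 17.31 = 183.49; u = 17.31/183.49 = 9.43%.
October: labor force = 164.83 + 17.71 = 182.54; u = 17.71/182.54 = 9.70%.
Change = 9.70% − 9.43% = +0.27 pp.

The unemployment rate changed by +0.27 percentage points.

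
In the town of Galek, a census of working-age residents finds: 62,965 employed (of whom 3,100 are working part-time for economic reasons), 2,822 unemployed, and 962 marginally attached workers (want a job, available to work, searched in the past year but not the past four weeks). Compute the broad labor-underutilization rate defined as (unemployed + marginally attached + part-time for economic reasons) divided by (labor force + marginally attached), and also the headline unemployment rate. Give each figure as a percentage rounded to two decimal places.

Labor force = 62,965 + 2,822 = 65,787.
Numerator = 2,822 + 962 + 3,100 = 6,884.
Denominator = 65,787 + 962 = 66,749.
Broad rate = 6,884 / 66,749 = 10.31%.
Headline unemployment rate = 2,822 / 65,787 = 4.29%.

Broad underutilization rate ≈ 10.31%; headline unemployment rate ≈ 4.29%.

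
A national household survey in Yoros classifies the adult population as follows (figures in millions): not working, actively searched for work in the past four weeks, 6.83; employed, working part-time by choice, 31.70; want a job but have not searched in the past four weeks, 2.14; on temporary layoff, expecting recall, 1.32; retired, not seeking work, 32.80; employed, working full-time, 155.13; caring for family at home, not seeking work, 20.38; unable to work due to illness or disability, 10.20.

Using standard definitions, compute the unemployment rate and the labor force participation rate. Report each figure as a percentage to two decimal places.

Unemployment rate ≈ 4.18%; labor force participation rate ≈ 74.85%.

Employed = 31.70 + 155.13 = 186.83 million.
Unemployed = 6.83 + 1.32 = 8.15 million (jobless and actively searching, or on temporary layoff).
Labor force = 186.83 + 8.15 = 194.98 million.
Not in labor force = 2.14 + 32.80 + 20.38 + 10.20 = 65.52 million (those not working and not actively searching are outside the labor force — including those who want a job but have given up searching).
Civilian working-age population = 194.98 + 65.52 = 260.50 million.
Unemployment rate = 8.15 / 194.98 = 4.18%.
Labor force participation rate = 194.98 / 260.50 = 74.85%.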